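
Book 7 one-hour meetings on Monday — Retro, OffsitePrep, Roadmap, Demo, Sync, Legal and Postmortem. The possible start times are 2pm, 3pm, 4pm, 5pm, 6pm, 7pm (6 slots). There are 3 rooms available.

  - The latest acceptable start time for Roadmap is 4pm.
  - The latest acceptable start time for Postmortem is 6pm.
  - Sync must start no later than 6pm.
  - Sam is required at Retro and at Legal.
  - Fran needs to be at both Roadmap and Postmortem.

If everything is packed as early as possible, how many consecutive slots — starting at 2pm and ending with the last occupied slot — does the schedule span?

3

With at most 3 per slot and 7 meetings, at least 3 slots are needed.
3 works (last occupied slot: 4pm): for example Legal -> 3pm, Sync -> 3pm, OffsitePrep -> 2pm, Roadmap -> 2pm, Retro -> 2pm, Postmortem -> 4pm, Demo -> 3pm.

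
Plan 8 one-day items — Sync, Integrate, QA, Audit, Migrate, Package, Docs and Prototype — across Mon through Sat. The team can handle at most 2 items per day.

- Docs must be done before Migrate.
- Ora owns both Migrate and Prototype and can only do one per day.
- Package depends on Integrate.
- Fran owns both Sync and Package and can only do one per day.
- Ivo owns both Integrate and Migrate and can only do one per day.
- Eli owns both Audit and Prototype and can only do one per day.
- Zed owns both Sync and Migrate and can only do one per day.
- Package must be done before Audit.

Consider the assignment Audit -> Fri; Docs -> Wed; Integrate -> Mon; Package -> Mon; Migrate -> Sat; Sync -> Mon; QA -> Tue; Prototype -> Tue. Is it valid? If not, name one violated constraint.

No — it violates: Fran owns both Sync and Package and can only do one per day

Package must be done before Audit — holds.
Zed owns both Sync and Migrate and can only do one per day — holds.
Package depends on Integrate — violated.
The team can handle at most 2 items per day — violated.
Ora owns both Migrate and Prototype and can only do one per day — holds.
Fran owns both Sync and Package and can only do one per day — violated.
Eli owns both Audit and Prototype and can only do one per day — holds.
Docs must be done before Migrate — holds.
Ivo owns both Integrate and Migrate and can only do one per day — holds.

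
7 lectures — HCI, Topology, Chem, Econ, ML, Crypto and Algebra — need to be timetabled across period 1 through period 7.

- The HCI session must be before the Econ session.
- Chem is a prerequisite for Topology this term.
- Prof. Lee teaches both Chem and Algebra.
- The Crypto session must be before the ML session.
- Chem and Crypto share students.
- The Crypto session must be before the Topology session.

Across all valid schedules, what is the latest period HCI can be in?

period 6

Downstream work caps HCI at period 6.
HCI at period 6 is achievable: Crypto=period 1; ML=period 2; Algebra=period 1; Topology=period 3; Chem=period 2; HCI=period 6; Econ=period 7.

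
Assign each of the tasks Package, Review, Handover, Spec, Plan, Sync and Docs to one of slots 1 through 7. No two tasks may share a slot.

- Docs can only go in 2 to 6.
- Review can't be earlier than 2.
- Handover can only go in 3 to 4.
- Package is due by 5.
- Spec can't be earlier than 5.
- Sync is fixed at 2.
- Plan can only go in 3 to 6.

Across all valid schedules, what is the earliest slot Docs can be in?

Docs is available from 2; Docs's own window allows nothing later than 6.
Docs at 3 is achievable: Spec in 5; Docs in 3; Review in 7; Package in 1; Handover in 4; Sync in 2; Plan in 6.
Nothing earlier works — the capacity limit rule out every slot before 3.

3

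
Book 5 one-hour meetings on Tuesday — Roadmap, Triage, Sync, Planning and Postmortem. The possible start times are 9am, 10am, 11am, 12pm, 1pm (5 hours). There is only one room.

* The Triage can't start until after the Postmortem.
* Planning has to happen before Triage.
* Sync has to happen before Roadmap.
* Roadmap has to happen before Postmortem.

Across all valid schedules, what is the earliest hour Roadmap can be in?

10am

Precedence pushes Roadmap to at least 10am; downstream work caps Roadmap at 11am.
Roadmap at 10am is achievable: Sync in 9am, Roadmap in 10am, Postmortem in 11am, Planning in 12pm, Triage in 1pm.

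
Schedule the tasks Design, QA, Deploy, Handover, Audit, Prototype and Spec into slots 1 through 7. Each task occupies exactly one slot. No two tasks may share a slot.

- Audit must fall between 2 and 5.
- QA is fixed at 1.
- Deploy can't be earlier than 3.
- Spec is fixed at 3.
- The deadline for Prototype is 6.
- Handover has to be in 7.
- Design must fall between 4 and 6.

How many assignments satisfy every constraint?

Splitting on Design: it can be 4 (3), 5 (3), 6 (4). Listing each branch's schedules as (QA, Deploy, Handover, Audit, Prototype, Spec):
Design=4: (1,5,7,2,6,3) (1,6,7,2,5,3) (1,6,7,5,2,3) — 3.
Design=5: (1,4,7,2,6,3) (1,6,7,2,4,3) (1,6,7,4,2,3) — 3.
Design=6: (1,4,7,2,5,3) (1,4,7,5,2,3) (1,5,7,2,4,3) (1,5,7,4,2,3) — 4.
Summing: 3 + 3 + 4 = 10.

10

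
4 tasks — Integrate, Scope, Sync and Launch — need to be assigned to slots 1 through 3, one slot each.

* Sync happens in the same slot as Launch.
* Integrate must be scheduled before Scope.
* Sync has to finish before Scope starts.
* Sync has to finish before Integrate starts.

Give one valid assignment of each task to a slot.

Sync -> 1; Scope -> 3; Integrate -> 2; Launch -> 1

Checking: Sync(1) before Integrate(2); Sync(1) before Scope(3); Integrate(2) before Scope(3); Sync = Launch = 1.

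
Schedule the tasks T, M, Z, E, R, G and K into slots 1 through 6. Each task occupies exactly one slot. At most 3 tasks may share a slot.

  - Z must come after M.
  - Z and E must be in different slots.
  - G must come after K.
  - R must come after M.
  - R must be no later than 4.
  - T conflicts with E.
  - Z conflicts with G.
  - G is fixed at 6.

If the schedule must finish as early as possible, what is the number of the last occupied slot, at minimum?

slot 6

The precedence chain requires at least 2 distinct slots.
With at most 3 per slot and 7 tasks, at least 3 slots are needed.
G can't be placed before 6, so the schedule must run through at least slot 6.
6 works (last occupied slot: 6): for example Z in 2, T in 1, E in 3, K in 1, G in 6, M in 1, R in 2.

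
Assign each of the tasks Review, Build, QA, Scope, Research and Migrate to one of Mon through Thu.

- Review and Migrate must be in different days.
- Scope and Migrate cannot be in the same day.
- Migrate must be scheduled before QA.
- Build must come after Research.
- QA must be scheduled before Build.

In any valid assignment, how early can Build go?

Precedence pushes Build to at least Wed.
Build at Wed is achievable: Research -> Mon; Scope -> Tue; Build -> Wed; Review -> Tue; QA -> Tue; Migrate -> Mon.

Wed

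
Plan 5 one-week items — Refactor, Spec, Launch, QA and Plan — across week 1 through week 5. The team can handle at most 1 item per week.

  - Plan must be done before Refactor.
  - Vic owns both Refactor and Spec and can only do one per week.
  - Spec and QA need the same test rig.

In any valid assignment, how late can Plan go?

Downstream work caps Plan at week 4.
Plan at week 4 is achievable: Plan in week 4, Refactor in week 5, Spec in week 1, Launch in week 2, QA in week 3.

week 4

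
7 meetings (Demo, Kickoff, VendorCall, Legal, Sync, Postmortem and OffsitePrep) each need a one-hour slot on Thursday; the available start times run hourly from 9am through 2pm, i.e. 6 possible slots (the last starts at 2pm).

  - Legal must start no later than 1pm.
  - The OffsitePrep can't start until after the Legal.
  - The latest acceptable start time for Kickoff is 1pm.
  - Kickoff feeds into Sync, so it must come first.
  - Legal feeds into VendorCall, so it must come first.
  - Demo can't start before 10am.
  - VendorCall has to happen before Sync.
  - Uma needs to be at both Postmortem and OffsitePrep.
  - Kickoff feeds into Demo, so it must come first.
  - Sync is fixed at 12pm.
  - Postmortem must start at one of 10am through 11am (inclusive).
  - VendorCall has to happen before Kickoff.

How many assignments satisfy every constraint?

Splitting on Demo: it can be 12pm (8), 1pm (8), 2pm (8). Listing each branch's schedules as (Kickoff, VendorCall, Legal, Sync, Postmortem, OffsitePrep):
Demo=12pm: (11am,10am,9am,12pm,10am,11am) (11am,10am,9am,12pm,10am,12pm) (11am,10am,9am,12pm,10am,1pm) (11am,10am,9am,12pm,10am,2pm) (11am,10am,9am,12pm,11am,10am) (11am,10am,9am,12pm,11am,12pm) (11am,10am,9am,12pm,11am,1pm) (11am,10am,9am,12pm,11am,2pm) — 8.
Demo=1pm: (11am,10am,9am,12pm,10am,11am) (11am,10am,9am,12pm,10am,12pm) (11am,10am,9am,12pm,10am,1pm) (11am,10am,9am,12pm,10am,2pm) (11am,10am,9am,12pm,11am,10am) (11am,10am,9am,12pm,11am,12pm) (11am,10am,9am,12pm,11am,1pm) (11am,10am,9am,12pm,11am,2pm) — 8.
Demo=2pm: (11am,10am,9am,12pm,10am,11am) (11am,10am,9am,12pm,10am,12pm) (11am,10am,9am,12pm,10am,1pm) (11am,10am,9am,12pm,10am,2pm) (11am,10am,9am,12pm,11am,10am) (11am,10am,9am,12pm,11am,12pm) (11am,10am,9am,12pm,11am,1pm) (11am,10am,9am,12pm,11am,2pm) — 8.
Summing: 8 + 8 + 8 = 24.

24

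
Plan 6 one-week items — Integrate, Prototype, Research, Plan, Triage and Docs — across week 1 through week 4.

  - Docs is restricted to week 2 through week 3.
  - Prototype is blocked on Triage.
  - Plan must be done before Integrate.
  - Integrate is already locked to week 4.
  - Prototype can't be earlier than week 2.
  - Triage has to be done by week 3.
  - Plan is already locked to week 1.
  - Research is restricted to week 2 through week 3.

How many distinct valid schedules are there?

24

Splitting on Prototype: it can be week 2 (4), week 3 (8), week 4 (12). Listing each branch's schedules as (Integrate, Research, Plan, Triage, Docs) by week number:
Prototype=week 2: (4,2,1,1,2) (4,2,1,1,3) (4,3,1,1,2) (4,3,1,1,3) — 4.
Prototype=week 3: (4,2,1,1,2) (4,2,1,1,3) (4,2,1,2,2) (4,2,1,2,3) (4,3,1,1,2) (4,3,1,1,3) (4,3,1,2,2) (4,3,1,2,3) — 8.
Prototype=week 4: (4,2,1,1,2) (4,2,1,1,3) (4,2,1,2,2) (4,2,1,2,3) (4,2,1,3,2) (4,2,1,3,3) (4,3,1,1,2) (4,3,1,1,3) (4,3,1,2,2) (4,3,1,2,3) (4,3,1,3,2) (4,3,1,3,3) — 12.
Summing: 4 + 8 + 12 = 24.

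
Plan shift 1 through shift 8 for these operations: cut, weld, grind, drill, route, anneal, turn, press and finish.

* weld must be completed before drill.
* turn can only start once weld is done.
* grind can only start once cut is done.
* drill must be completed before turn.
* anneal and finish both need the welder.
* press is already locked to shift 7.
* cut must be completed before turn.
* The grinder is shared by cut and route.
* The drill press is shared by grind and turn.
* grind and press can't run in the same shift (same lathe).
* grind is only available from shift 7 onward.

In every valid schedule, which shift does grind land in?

grind's window is shift 7–shift 8.
press is fixed at shift 7, and grind can't share a shift with press.
So grind must be shift 8.

shift 8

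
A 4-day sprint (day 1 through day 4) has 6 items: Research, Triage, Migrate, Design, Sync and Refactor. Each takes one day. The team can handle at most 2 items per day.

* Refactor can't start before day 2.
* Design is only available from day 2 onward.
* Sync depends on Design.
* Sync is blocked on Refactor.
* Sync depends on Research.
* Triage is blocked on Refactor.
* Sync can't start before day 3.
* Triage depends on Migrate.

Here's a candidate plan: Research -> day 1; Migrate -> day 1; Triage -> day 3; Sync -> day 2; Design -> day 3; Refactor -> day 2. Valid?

Sync depends on Research — holds.
Sync is blocked on Refactor — violated.
Refactor can't start before day 2 — holds.
Sync depends on Design — violated.
Triage is blocked on Refactor — holds.
Triage depends on Migrate — holds.
Sync can't start before day 3 — violated.
Design is only available from day 2 onward — holds.
The team can handle at most 2 items per day — holds.

No. Sync can't start before day 3 is not satisfied.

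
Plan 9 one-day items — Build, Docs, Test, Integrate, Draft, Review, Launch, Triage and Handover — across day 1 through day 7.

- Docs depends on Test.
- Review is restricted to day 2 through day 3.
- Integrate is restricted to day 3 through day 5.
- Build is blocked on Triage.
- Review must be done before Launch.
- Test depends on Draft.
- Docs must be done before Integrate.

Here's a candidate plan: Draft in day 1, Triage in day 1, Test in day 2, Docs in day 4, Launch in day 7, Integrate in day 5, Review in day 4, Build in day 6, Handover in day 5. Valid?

No — it violates: Review is restricted to day 2 through day 3

Docs must be done before Integrate — holds.
Test depends on Draft — holds.
Review is restricted to day 2 through day 3 — violated.
Docs depends on Test — holds.
Review must be done before Launch — holds.
Build is blocked on Triage — holds.
Integrate is restricted to day 3 through day 5 — holds.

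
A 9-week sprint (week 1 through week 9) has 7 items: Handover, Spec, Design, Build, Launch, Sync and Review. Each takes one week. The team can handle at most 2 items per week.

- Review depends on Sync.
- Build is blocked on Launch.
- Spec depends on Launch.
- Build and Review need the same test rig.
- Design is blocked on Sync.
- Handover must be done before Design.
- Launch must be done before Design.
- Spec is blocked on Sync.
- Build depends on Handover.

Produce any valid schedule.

Handover -> week 2; Sync -> week 1; Launch -> week 1; Design -> week 3; Build -> week 3; Spec -> week 2; Review -> week 4

Checking: Sync(week 1) before Spec(week 2); Sync(week 1) before Review(week 4); Handover(week 2) before Design(week 3); Launch(week 1) before Build(week 3); Handover(week 2) before Build(week 3); Launch(week 1) before Design(week 3); Launch(week 1) before Spec(week 2); Sync(week 1) before Design(week 3); Build(week 3) != Review(week 4); max 2 per week (cap 2).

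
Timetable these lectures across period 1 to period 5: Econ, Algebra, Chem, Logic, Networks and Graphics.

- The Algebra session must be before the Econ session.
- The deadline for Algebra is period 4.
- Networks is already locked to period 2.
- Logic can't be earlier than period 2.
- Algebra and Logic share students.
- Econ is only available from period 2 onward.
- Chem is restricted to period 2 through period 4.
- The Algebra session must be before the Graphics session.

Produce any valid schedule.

Algebra=period 1, Chem=period 2, Graphics=period 2, Logic=period 2, Networks=period 2, Econ=period 2

Checking: Algebra(period 1) before Econ(period 2); Algebra(period 1) before Graphics(period 2); Algebra(period 1) != Logic(period 2); Chem=period 2 in [period 2,period 4]; Econ=period 2 in [period 2,period 5]; Networks=period 2 in [period 2,period 2]; Algebra=period 1 in [period 1,period 4]; Logic=period 2 in [period 2,period 5].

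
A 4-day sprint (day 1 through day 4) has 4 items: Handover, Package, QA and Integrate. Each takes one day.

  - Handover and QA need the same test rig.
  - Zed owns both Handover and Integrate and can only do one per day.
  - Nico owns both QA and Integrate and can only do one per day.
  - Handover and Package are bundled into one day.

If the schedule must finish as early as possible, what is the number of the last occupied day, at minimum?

Check 2 days directly (anything shorter is at least as hard).
Could 2 days be enough, i.e. nothing placed later than day 2? No: Handover, QA and Integrate must all be in different days (Handover/QA can't share; Handover/Integrate can't share; QA/Integrate can't share), but only 2 days are available: 3 tasks can't fit in 2 distinct days.
So 2 days is not enough.
3 works (last occupied day: day 3): for example Handover=day 1; Package=day 1; Integrate=day 3; QA=day 2.

day 3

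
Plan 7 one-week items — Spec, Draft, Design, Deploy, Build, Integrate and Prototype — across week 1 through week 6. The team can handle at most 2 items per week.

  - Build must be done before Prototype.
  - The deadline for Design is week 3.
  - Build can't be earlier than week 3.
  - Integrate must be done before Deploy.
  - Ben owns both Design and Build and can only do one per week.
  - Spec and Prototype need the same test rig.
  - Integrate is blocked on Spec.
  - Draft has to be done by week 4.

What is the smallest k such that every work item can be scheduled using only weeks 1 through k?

4

The precedence chain requires at least 3 distinct weeks.
With at most 2 per week and 7 work items, at least 4 weeks are needed.
Propagating the time windows through the other constraints, Prototype can't land before week 4, so the schedule must run through at least week 4.
4 works (last occupied week: week 4): for example Design=week 1; Build=week 3; Integrate=week 2; Prototype=week 4; Spec=week 1; Deploy=week 3; Draft=week 2.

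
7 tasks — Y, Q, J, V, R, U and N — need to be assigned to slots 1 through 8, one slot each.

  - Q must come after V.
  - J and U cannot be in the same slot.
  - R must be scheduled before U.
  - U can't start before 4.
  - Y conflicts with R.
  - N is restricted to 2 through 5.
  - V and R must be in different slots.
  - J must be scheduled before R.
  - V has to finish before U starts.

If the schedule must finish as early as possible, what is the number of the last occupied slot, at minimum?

4

The precedence chain requires at least 3 distinct slots.
U can't be placed before 4, so the schedule must run through at least slot 4.
4 works (last occupied slot: 4): for example U=4; R=2; V=1; J=1; Y=1; N=2; Q=2.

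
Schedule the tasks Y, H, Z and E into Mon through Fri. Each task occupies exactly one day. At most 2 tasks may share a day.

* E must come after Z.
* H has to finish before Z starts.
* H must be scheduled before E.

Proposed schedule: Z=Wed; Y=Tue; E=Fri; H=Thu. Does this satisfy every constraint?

H has to finish before Z starts — violated.
At most 2 tasks may share a day — holds.
E must come after Z — holds.
H must be scheduled before E — holds.

Invalid. H has to finish before Z starts.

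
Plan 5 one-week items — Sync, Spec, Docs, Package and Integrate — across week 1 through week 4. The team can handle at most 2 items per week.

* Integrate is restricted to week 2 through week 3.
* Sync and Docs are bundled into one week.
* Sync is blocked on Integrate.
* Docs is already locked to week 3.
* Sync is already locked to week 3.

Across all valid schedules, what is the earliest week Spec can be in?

Spec at week 1 is achievable: Sync in week 3; Integrate in week 2; Spec in week 1; Docs in week 3; Package in week 1.

week 1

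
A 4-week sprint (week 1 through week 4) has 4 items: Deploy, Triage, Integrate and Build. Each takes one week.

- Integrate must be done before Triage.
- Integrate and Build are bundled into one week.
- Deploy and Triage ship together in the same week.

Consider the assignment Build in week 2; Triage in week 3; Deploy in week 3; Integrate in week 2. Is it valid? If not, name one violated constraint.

Integrate and Build are bundled into one week — holds.
Integrate must be done before Triage — holds.
Deploy and Triage ship together in the same week — holds.

Yes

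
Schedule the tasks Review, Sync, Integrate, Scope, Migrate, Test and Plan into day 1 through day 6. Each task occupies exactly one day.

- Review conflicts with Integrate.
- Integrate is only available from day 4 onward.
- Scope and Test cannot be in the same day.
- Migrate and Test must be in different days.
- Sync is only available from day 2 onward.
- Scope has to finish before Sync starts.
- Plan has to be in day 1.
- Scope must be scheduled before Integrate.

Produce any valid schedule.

Plan in day 1; Integrate in day 4; Migrate in day 1; Scope in day 1; Sync in day 2; Test in day 2; Review in day 1

Checking: Scope(day 1) before Sync(day 2); Scope(day 1) before Integrate(day 4); Review(day 1) != Integrate(day 4); Scope(day 1) != Test(day 2); Migrate(day 1) != Test(day 2); Sync=day 2 in [day 2,day 6]; Integrate=day 4 in [day 4,day 6]; Plan=day 1 in [day 1,day 1].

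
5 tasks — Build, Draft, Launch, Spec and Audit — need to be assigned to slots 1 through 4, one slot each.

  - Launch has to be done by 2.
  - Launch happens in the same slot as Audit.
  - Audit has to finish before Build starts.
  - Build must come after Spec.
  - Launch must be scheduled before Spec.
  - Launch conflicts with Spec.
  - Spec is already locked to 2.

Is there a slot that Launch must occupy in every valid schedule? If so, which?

Launch's window is 1–2.
Spec is fixed at 2, and Launch can't share a slot with Spec.
So Launch must be 1.

1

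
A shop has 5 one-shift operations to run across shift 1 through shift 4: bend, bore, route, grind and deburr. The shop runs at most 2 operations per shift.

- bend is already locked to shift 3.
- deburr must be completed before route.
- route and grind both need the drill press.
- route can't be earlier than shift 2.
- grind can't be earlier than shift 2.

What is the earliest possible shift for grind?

shift 2

Grind is available from shift 2.
grind at shift 2 is achievable: bend=shift 3; bore=shift 1; route=shift 3; deburr=shift 1; grind=shift 2.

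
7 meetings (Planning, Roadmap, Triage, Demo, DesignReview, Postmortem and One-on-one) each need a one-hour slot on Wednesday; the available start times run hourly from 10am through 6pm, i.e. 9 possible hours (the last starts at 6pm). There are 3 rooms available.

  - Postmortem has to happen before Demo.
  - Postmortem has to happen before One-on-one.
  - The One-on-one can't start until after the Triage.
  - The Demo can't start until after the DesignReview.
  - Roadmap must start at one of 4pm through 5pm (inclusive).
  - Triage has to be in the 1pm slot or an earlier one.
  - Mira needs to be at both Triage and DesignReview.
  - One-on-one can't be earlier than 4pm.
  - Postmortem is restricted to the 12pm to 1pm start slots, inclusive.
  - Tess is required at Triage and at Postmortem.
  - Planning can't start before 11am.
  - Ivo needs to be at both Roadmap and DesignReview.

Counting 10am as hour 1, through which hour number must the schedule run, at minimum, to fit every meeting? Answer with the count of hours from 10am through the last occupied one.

7

The precedence chain requires at least 2 distinct hours.
With at most 3 per hour and 7 meetings, at least 3 hours are needed.
Roadmap can't be placed before 4pm — that is hour 7 counting from 10am — so the schedule must run through at least 7 hours.
7 works (last occupied hour: 4pm): for example Planning -> 11am; Roadmap -> 4pm; Postmortem -> 12pm; Triage -> 10am; DesignReview -> 11am; Demo -> 1pm; One-on-one -> 4pm.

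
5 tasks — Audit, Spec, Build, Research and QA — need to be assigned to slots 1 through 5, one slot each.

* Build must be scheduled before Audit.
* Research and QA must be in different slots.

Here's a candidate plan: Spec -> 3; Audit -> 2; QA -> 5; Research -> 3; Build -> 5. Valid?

Research and QA must be in different slots — holds.
Build must be scheduled before Audit — violated.

Invalid. Build must be scheduled before Audit.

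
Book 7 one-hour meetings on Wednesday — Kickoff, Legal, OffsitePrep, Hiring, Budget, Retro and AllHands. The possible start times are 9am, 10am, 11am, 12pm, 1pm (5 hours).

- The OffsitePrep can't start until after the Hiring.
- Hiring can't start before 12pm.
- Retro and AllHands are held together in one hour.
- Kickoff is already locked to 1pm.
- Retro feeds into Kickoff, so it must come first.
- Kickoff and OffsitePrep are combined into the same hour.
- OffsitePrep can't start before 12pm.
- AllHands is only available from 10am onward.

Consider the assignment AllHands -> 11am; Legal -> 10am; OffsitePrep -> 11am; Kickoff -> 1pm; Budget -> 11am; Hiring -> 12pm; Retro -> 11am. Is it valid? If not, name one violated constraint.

The OffsitePrep can't start until after the Hiring — violated.
Hiring can't start before 12pm — holds.
Kickoff and OffsitePrep are combined into the same hour — violated.
Retro and AllHands are held together in one hour — holds.
AllHands is only available from 10am onward — holds.
Kickoff is already locked to 1pm — holds.
Retro feeds into Kickoff, so it must come first — holds.
OffsitePrep can't start before 12pm — violated.

Invalid. OffsitePrep can't start before 12pm.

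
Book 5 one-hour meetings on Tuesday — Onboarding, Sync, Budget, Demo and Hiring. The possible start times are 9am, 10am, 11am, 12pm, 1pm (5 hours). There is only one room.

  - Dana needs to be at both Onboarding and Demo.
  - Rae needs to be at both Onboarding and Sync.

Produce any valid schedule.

Demo -> 12pm; Hiring -> 1pm; Onboarding -> 9am; Budget -> 11am; Sync -> 10am

Checking: Onboarding(9am) != Sync(10am); Onboarding(9am) != Demo(12pm); max 1 per hour (cap 1).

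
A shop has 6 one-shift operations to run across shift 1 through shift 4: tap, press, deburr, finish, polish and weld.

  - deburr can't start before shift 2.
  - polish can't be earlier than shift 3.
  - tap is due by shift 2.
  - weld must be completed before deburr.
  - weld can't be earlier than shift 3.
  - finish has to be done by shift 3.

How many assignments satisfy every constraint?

48

Splitting on tap: it can be shift 1 (24), shift 2 (24). Listing each branch's schedules as (press, deburr, finish, polish, weld) by shift number:
tap=shift 1: (1,4,1,3,3) (1,4,1,4,3) (1,4,2,3,3) (1,4,2,4,3) (1,4,3,3,3) (1,4,3,4,3) (2,4,1,3,3) (2,4,1,4,3) (2,4,2,3,3) (2,4,2,4,3) (2,4,3,3,3) (2,4,3,4,3) (3,4,1,3,3) (3,4,1,4,3) (3,4,2,3,3) (3,4,2,4,3) (3,4,3,3,3) (3,4,3,4,3) (4,4,1,3,3) (4,4,1,4,3) (4,4,2,3,3) (4,4,2,4,3) (4,4,3,3,3) (4,4,3,4,3) — 24.
tap=shift 2: (1,4,1,3,3) (1,4,1,4,3) (1,4,2,3,3) (1,4,2,4,3) (1,4,3,3,3) (1,4,3,4,3) (2,4,1,3,3) (2,4,1,4,3) (2,4,2,3,3) (2,4,2,4,3) (2,4,3,3,3) (2,4,3,4,3) (3,4,1,3,3) (3,4,1,4,3) (3,4,2,3,3) (3,4,2,4,3) (3,4,3,3,3) (3,4,3,4,3) (4,4,1,3,3) (4,4,1,4,3) (4,4,2,3,3) (4,4,2,4,3) (4,4,3,3,3) (4,4,3,4,3) — 24.
Summing: 24 + 24 = 48.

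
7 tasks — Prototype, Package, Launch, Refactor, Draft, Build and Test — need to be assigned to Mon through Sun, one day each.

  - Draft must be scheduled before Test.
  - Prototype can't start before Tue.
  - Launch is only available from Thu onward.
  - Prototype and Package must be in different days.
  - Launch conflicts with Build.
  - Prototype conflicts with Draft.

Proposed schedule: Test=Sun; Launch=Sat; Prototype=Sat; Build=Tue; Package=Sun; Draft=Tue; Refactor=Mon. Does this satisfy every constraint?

Yes

Launch conflicts with Build — holds.
Prototype and Package must be in different days — holds.
Prototype conflicts with Draft — holds.
Launch is only available from Thu onward — holds.
Prototype can't start before Tue — holds.
Draft must be scheduled before Test — holds.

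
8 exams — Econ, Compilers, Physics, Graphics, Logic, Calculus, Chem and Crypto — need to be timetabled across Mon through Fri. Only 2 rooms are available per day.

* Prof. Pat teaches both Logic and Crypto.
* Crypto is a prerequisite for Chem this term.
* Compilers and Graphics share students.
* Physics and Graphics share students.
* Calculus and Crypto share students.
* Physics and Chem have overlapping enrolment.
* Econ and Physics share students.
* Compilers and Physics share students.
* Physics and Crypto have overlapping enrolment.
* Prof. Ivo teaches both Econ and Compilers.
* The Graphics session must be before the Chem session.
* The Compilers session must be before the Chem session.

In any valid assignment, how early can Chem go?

Wed

Precedence pushes Chem to at least Tue.
Chem at Wed is achievable: Logic -> Wed; Compilers -> Mon; Chem -> Wed; Crypto -> Mon; Graphics -> Tue; Econ -> Tue; Calculus -> Thu; Physics -> Thu.
Nothing earlier works — the conflict and capacity constraints rule out every day before Wed.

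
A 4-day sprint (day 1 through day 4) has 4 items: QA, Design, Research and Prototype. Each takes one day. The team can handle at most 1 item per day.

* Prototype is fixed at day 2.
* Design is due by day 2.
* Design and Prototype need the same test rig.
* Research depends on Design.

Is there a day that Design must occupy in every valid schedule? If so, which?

day 1

Design's window is day 1–day 2.
Prototype is fixed at day 2, and Design can't share a day with Prototype.
So Design must be day 1.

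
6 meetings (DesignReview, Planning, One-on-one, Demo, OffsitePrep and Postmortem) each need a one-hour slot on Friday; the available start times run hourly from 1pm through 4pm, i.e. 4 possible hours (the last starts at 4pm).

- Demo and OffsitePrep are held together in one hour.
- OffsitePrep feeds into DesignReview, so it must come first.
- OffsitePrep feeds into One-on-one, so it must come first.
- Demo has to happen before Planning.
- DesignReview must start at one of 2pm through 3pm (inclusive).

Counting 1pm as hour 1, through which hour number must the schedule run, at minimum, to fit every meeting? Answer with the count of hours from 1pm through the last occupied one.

The precedence chain requires at least 2 distinct hours.
2 works (last occupied hour: 2pm): for example OffsitePrep in 1pm; Demo in 1pm; DesignReview in 2pm; One-on-one in 2pm; Postmortem in 1pm; Planning in 2pm.

2 hours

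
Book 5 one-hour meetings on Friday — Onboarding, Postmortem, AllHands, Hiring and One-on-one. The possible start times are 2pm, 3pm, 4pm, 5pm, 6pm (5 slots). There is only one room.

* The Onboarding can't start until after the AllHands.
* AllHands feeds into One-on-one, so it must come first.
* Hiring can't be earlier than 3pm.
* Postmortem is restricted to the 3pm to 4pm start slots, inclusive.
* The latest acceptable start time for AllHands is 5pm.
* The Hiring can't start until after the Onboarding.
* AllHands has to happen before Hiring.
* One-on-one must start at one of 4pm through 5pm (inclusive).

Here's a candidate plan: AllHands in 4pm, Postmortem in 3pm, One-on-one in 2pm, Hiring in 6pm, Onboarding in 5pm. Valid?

No — it violates: AllHands feeds into One-on-one, so it must come first

One-on-one must start at one of 4pm through 5pm (inclusive) — violated.
The Hiring can't start until after the Onboarding — holds.
AllHands feeds into One-on-one, so it must come first — violated.
The latest acceptable start time for AllHands is 5pm — holds.
AllHands has to happen before Hiring — holds.
Postmortem is restricted to the 3pm to 4pm start slots, inclusive — holds.
Hiring can't be earlier than 3pm — holds.
The Onboarding can't start until after the AllHands — holds.
There is only one room — holds.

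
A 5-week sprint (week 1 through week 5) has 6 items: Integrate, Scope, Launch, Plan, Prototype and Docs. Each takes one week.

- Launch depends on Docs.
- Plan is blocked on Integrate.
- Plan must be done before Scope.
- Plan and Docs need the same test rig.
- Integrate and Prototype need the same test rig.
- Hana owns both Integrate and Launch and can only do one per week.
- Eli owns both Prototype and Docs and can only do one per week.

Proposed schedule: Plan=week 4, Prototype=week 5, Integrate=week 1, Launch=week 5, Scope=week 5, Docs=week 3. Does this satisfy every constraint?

Valid

Plan must be done before Scope — holds.
Plan and Docs need the same test rig — holds.
Launch depends on Docs — holds.
Eli owns both Prototype and Docs and can only do one per week — holds.
Hana owns both Integrate and Launch and can only do one per week — holds.
Plan is blocked on Integrate — holds.
Integrate and Prototype need the same test rig — holds.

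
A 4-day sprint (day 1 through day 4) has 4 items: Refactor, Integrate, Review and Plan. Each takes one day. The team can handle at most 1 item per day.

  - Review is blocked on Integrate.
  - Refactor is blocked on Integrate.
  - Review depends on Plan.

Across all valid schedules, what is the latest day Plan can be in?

Downstream work caps Plan at day 3.
Plan at day 3 is achievable: Plan=day 3; Refactor=day 2; Review=day 4; Integrate=day 1.

day 3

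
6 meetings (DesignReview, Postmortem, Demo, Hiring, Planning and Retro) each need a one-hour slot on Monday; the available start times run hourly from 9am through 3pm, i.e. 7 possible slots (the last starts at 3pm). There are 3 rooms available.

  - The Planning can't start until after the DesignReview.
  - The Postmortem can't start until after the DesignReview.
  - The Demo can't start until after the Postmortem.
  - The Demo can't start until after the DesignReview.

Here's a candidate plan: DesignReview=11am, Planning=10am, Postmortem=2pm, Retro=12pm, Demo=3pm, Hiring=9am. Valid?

The Demo can't start until after the Postmortem — holds.
The Planning can't start until after the DesignReview — violated.
The Demo can't start until after the DesignReview — holds.
There are 3 rooms available — holds.
The Postmortem can't start until after the DesignReview — holds.

No — it violates: The Planning can't start until after the DesignReview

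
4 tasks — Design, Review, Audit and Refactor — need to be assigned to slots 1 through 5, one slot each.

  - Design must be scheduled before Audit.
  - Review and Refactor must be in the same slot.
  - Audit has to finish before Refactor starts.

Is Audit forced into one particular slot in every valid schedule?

Audit can be 2 (e.g. Design in 1, Refactor in 3, Audit in 2, Review in 3) or 3 (e.g. Refactor -> 4, Design -> 1, Audit -> 3, Review -> 4).

No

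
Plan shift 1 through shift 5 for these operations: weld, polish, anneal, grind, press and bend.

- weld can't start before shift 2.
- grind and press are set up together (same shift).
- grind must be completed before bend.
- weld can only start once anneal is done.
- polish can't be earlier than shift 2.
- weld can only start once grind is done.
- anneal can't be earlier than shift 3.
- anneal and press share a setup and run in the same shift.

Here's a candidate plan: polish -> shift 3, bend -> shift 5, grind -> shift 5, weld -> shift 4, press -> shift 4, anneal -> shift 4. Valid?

No. weld can only start once grind is done is not satisfied.

weld can only start once anneal is done — violated.
anneal can't be earlier than shift 3 — holds.
anneal and press share a setup and run in the same shift — holds.
weld can only start once grind is done — violated.
weld can't start before shift 2 — holds.
grind must be completed before bend — violated.
polish can't be earlier than shift 2 — holds.
grind and press are set up together (same shift) — violated.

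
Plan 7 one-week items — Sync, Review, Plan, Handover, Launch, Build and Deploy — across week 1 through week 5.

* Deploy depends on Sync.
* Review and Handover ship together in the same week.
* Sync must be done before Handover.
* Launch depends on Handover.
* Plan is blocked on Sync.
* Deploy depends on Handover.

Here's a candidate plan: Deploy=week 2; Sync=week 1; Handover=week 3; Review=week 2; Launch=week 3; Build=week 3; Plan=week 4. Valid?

No. Deploy depends on Handover is not satisfied.

Sync must be done before Handover — holds.
Deploy depends on Sync — holds.
Review and Handover ship together in the same week — violated.
Plan is blocked on Sync — holds.
Launch depends on Handover — violated.
Deploy depends on Handover — violated.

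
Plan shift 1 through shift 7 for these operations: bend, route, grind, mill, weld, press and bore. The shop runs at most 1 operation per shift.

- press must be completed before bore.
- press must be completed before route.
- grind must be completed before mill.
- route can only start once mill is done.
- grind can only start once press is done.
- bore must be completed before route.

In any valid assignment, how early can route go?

Precedence pushes route to at least shift 4.
route at shift 5 is achievable: bore -> shift 4; weld -> shift 7; mill -> shift 3; bend -> shift 6; route -> shift 5; press -> shift 1; grind -> shift 2.
Nothing earlier works — the capacity limit rule out every shift before shift 5.

shift 5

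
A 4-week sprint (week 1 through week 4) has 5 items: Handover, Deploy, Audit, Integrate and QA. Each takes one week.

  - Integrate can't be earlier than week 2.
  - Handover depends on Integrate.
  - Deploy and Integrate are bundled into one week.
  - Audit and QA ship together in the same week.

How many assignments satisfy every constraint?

Splitting on Handover: it can be week 3 (4), week 4 (8). Listing each branch's schedules as (Deploy, Audit, Integrate, QA) by week number:
Handover=week 3: (2,1,2,1) (2,2,2,2) (2,3,2,3) (2,4,2,4) — 4.
Handover=week 4: (2,1,2,1) (2,2,2,2) (2,3,2,3) (2,4,2,4) (3,1,3,1) (3,2,3,2) (3,3,3,3) (3,4,3,4) — 8.
Summing: 4 + 8 = 12.

12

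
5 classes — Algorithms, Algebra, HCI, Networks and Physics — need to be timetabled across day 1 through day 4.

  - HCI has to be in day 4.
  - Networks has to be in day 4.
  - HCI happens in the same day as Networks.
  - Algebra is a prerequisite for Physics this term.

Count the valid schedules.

24

Splitting on Algorithms: it can be day 1 (6), day 2 (6), day 3 (6), day 4 (6). Listing each branch's schedules as (Algebra, HCI, Networks, Physics) by day number:
Algorithms=day 1: (1,4,4,2) (1,4,4,3) (1,4,4,4) (2,4,4,3) (2,4,4,4) (3,4,4,4) — 6.
Algorithms=day 2: (1,4,4,2) (1,4,4,3) (1,4,4,4) (2,4,4,3) (2,4,4,4) (3,4,4,4) — 6.
Algorithms=day 3: (1,4,4,2) (1,4,4,3) (1,4,4,4) (2,4,4,3) (2,4,4,4) (3,4,4,4) — 6.
Algorithms=day 4: (1,4,4,2) (1,4,4,3) (1,4,4,4) (2,4,4,3) (2,4,4,4) (3,4,4,4) — 6.
Summing: 6 + 6 + 6 + 6 = 24.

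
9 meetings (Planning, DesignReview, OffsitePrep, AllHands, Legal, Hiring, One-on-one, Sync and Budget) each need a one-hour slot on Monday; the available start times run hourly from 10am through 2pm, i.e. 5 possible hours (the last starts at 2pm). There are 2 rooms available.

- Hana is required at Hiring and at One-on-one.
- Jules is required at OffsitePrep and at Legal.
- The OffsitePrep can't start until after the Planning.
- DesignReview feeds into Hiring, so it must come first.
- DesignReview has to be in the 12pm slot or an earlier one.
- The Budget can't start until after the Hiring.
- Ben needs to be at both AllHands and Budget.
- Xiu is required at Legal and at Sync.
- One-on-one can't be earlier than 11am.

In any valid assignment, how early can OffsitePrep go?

11am

Precedence pushes OffsitePrep to at least 11am.
OffsitePrep at 11am is achievable: Sync=2pm, OffsitePrep=11am, Hiring=12pm, One-on-one=11am, AllHands=12pm, DesignReview=10am, Budget=1pm, Planning=10am, Legal=1pm.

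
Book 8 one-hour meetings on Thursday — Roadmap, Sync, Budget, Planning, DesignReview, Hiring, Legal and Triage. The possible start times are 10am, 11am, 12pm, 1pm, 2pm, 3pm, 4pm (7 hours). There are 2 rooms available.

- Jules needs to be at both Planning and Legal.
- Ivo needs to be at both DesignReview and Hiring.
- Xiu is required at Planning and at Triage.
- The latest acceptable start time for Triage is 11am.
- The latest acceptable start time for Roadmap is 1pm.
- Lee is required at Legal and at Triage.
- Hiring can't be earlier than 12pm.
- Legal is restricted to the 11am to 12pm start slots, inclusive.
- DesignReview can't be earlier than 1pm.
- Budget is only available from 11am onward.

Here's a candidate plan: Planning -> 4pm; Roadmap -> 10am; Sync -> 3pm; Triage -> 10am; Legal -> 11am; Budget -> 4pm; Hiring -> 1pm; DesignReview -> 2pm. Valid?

The latest acceptable start time for Roadmap is 1pm — holds.
DesignReview can't be earlier than 1pm — holds.
Budget is only available from 11am onward — holds.
Hiring can't be earlier than 12pm — holds.
Lee is required at Legal and at Triage — holds.
The latest acceptable start time for Triage is 11am — holds.
Legal is restricted to the 11am to 12pm start slots, inclusive — holds.
Jules needs to be at both Planning and Legal — holds.
Xiu is required at Planning and at Triage — holds.
Ivo needs to be at both DesignReview and Hiring — holds.
There are 2 rooms available — holds.

Yes, all constraints hold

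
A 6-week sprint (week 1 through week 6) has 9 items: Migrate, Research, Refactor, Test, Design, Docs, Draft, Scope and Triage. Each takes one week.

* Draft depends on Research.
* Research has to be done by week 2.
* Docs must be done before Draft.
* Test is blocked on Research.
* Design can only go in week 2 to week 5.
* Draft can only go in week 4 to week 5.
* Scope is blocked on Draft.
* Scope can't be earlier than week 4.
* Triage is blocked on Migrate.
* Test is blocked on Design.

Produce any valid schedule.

Test=week 3; Design=week 2; Refactor=week 1; Research=week 1; Docs=week 1; Triage=week 2; Scope=week 5; Migrate=week 1; Draft=week 4

Checking: Research(week 1) before Test(week 3); Draft(week 4) before Scope(week 5); Design(week 2) before Test(week 3); Docs(week 1) before Draft(week 4); Research(week 1) before Draft(week 4); Migrate(week 1) before Triage(week 2); Design=week 2 in [week 2,week 5]; Research=week 1 in [week 1,week 2]; Draft=week 4 in [week 4,week 5]; Scope=week 5 in [week 4,week 6].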